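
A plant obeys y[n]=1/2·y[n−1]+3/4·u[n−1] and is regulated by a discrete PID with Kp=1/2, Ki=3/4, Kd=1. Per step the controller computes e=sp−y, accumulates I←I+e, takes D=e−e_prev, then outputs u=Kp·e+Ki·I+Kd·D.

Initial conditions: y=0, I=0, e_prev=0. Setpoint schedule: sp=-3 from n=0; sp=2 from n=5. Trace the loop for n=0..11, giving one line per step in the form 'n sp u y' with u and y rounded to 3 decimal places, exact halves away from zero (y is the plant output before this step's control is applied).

(exact arithmetic carried between steps; '≈' marks a value shown rounded to 6 d.p. or computed from one; I and e_prev carry over from the previous line; the table rounds u and y to 3 d.p., halves away from zero)
n=0: y=0, sp=-3, e=sp−y=-3; I=-3, D=e−e_prev=-3; u=1/2·(-3)+3/4·(-3)+1·(-3)=-6.75; next y=1/2·0+3/4·(-6.75)=-5.0625
n=1: y=-5.0625, sp=-3, e=sp−y=2.0625; I=-0.9375, D=e−e_prev=5.0625; u=1/2·2.0625+3/4·(-0.9375)+1·5.0625=5.390625; next y=1/2·(-5.0625)+3/4·5.390625≈1.511719
n=2: y≈1.511719, sp=-3, e=sp−y≈-4.511719; I≈-5.449219, D=e−e_prev≈-6.574219; u=1/2·(-4.511719)+3/4·(-5.449219)+1·(-6.574219)≈-12.916992; next y=1/2·1.511719+3/4·(-12.916992)≈-8.931885
n=3: y≈-8.931885, sp=-3, e=sp−y≈5.931885; I≈0.482666, D=e−e_prev≈10.443604; u=1/2·5.931885+3/4·0.482666+1·10.443604≈13.771545; next y=1/2·(-8.931885)+3/4·13.771545≈5.862717
n=4: y≈5.862717, sp=-3, e=sp−y≈-8.862717; I≈-8.380051, D=e−e_prev≈-14.794601; u=1/2·(-8.862717)+3/4·(-8.380051)+1·(-14.794601)≈-25.510998; next y=1/2·5.862717+3/4·(-25.510998)≈-16.201890
n=5: y≈-16.201890, sp=2, e=sp−y≈18.201890; I≈9.821839, D=e−e_prev≈27.064607; u=1/2·18.201890+3/4·9.821839+1·27.064607≈43.531931; next y=1/2·(-16.201890)+3/4·43.531931≈24.548003
n=6: y≈24.548003, sp=2, e=sp−y≈-22.548003; I≈-12.726164, D=e−e_prev≈-40.749893; u=1/2·(-22.548003)+3/4·(-12.726164)+1·(-40.749893)≈-61.568518; next y=1/2·24.548003+3/4·(-61.568518)≈-33.902387
n=7: y≈-33.902387, sp=2, e=sp−y≈35.902387; I≈23.176223, D=e−e_prev≈58.450390; u=1/2·35.902387+3/4·23.176223+1·58.450390≈93.783751; next y=1/2·(-33.902387)+3/4·93.783751≈53.386620
n=8: y≈53.386620, sp=2, e=sp−y≈-51.386620; I≈-28.210397, D=e−e_prev≈-87.289007; u=1/2·(-51.386620)+3/4·(-28.210397)+1·(-87.289007)≈-134.140114; next y=1/2·53.386620+3/4·(-134.140114)≈-73.911776
n=9: y≈-73.911776, sp=2, e=sp−y≈75.911776; I≈47.701379, D=e−e_prev≈127.298395; u=1/2·75.911776+3/4·47.701379+1·127.298395≈201.030317; next y=1/2·(-73.911776)+3/4·201.030317≈113.816850
n=10: y≈113.816850, sp=2, e=sp−y≈-111.816850; I≈-64.115471, D=e−e_prev≈-187.728626; u=1/2·(-111.816850)+3/4·(-64.115471)+1·(-187.728626)≈-291.723654; next y=1/2·113.816850+3/4·(-291.723654)≈-161.884316
n=11: y≈-161.884316, sp=2, e=sp−y≈163.884316; I≈99.768844, D=e−e_prev≈275.701166; u=1/2·163.884316+3/4·99.768844+1·275.701166≈432.469957; next y=1/2·(-161.884316)+3/4·432.469957≈243.410310

0 -3 -6.750 0.000
1 -3 5.391 -5.063
2 -3 -12.917 1.512
3 -3 13.772 -8.932
4 -3 -25.511 5.863
5 2 43.532 -16.202
6 2 -61.569 24.548
7 2 93.784 -33.902
8 2 -134.140 53.387
9 2 201.030 -73.912
10 2 -291.724 113.817
11 2 432.470 -161.884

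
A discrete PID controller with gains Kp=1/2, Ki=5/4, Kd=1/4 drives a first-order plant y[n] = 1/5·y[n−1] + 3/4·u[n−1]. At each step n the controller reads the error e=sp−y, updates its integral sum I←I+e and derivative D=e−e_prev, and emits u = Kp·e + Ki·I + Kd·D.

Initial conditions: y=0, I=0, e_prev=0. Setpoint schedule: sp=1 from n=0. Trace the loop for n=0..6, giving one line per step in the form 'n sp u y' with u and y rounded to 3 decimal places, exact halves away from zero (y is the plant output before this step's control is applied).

0 1 2.000 0.000
1 1 0.000 1.500
2 1 2.150 0.300
3 1 -0.020 1.673
4 1 2.189 0.320
5 1 -0.071 1.705
6 1 2.229 0.288

(exact arithmetic carried between steps; '≈' marks a value shown rounded to 6 d.p. or computed from one; I and e_prev carry over from the previous line; the table rounds u and y to 3 d.p., halves away from zero)
n=0: y=0, sp=1, e=sp−y=1; I=1, D=e−e_prev=1; u=1/2·1+5/4·1+1/4·1=2; next y=1/5·0+3/4·2=1.5
n=1: y=1.5, sp=1, e=sp−y=-0.5; I=0.5, D=e−e_prev=-1.5; u=1/2·(-0.5)+5/4·0.5+1/4·(-1.5)=0; next y=1/5·1.5+3/4·0=0.3
n=2: y=0.3, sp=1, e=sp−y=0.7; I=1.2, D=e−e_prev=1.2; u=1/2·0.7+5/4·1.2+1/4·1.2=2.15; next y=1/5·0.3+3/4·2.15=1.6725
n=3: y=1.6725, sp=1, e=sp−y=-0.6725; I=0.5275, D=e−e_prev=-1.3725; u=1/2·(-0.6725)+5/4·0.5275+1/4·(-1.3725)=-0.02; next y=1/5·1.6725+3/4·(-0.02)=0.3195
n=4: y=0.3195, sp=1, e=sp−y=0.6805; I=1.208, D=e−e_prev=1.353; u=1/2·0.6805+5/4·1.208+1/4·1.353=2.1885; next y=1/5·0.3195+3/4·2.1885=1.705275
n=5: y=1.705275, sp=1, e=sp−y=-0.705275; I=0.502725, D=e−e_prev=-1.385775; u=1/2·(-0.705275)+5/4·0.502725+1/4·(-1.385775)=-0.070675; next y=1/5·1.705275+3/4·(-0.070675)≈0.288049
n=6: y≈0.288049, sp=1, e=sp−y≈0.711951; I≈1.214676, D=e−e_prev≈1.417226; u=1/2·0.711951+5/4·1.214676+1/4·1.417226≈2.228628; next y=1/5·0.288049+3/4·2.228628≈1.729080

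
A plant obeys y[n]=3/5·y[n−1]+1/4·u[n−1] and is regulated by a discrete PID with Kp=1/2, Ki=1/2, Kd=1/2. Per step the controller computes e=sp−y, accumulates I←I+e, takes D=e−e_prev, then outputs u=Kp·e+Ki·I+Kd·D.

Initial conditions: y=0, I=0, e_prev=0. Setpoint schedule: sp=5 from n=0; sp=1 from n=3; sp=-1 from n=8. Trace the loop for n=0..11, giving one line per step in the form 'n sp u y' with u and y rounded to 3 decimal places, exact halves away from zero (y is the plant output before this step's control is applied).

(exact arithmetic carried between steps; '≈' marks a value shown rounded to 6 d.p. or computed from one; I and e_prev carry over from the previous line; the table rounds u and y to 3 d.p., halves away from zero)
n=0: y=0, sp=5, e=sp−y=5; I=5, D=e−e_prev=5; u=1/2·5+1/2·5+1/2·5=7.5; next y=3/5·0+1/4·7.5=1.875
n=1: y=1.875, sp=5, e=sp−y=3.125; I=8.125, D=e−e_prev=-1.875; u=1/2·3.125+1/2·8.125+1/2·(-1.875)=4.6875; next y=3/5·1.875+1/4·4.6875=2.296875
n=2: y=2.296875, sp=5, e=sp−y=2.703125; I=10.828125, D=e−e_prev=-0.421875; u=1/2·2.703125+1/2·10.828125+1/2·(-0.421875)≈6.554688; next y=3/5·2.296875+1/4·6.554688≈3.016797
n=3: y≈3.016797, sp=1, e=sp−y≈-2.016797; I≈8.811328, D=e−e_prev≈-4.719922; u=1/2·(-2.016797)+1/2·8.811328+1/2·(-4.719922)≈1.037305; next y=3/5·3.016797+1/4·1.037305≈2.069404
n=4: y≈2.069404, sp=1, e=sp−y≈-1.069404; I≈7.741924, D=e−e_prev≈0.947393; u=1/2·(-1.069404)+1/2·7.741924+1/2·0.947393≈3.809956; next y=3/5·2.069404+1/4·3.809956≈2.194132
n=5: y≈2.194132, sp=1, e=sp−y≈-1.194132; I≈6.547792, D=e−e_prev≈-0.124727; u=1/2·(-1.194132)+1/2·6.547792+1/2·(-0.124727)≈2.614467; next y=3/5·2.194132+1/4·2.614467≈1.970096
n=6: y≈1.970096, sp=1, e=sp−y≈-0.970096; I≈5.577697, D=e−e_prev≈0.224036; u=1/2·(-0.970096)+1/2·5.577697+1/2·0.224036≈2.415818; next y=3/5·1.970096+1/4·2.415818≈1.786012
n=7: y≈1.786012, sp=1, e=sp−y≈-0.786012; I≈4.791685, D=e−e_prev≈0.184084; u=1/2·(-0.786012)+1/2·4.791685+1/2·0.184084≈2.094878; next y=3/5·1.786012+1/4·2.094878≈1.595327
n=8: y≈1.595327, sp=-1, e=sp−y≈-2.595327; I≈2.196358, D=e−e_prev≈-1.809315; u=1/2·(-2.595327)+1/2·2.196358+1/2·(-1.809315)≈-1.104142; next y=3/5·1.595327+1/4·(-1.104142)≈0.681161
n=9: y≈0.681161, sp=-1, e=sp−y≈-1.681161; I≈0.515197, D=e−e_prev≈0.914166; u=1/2·(-1.681161)+1/2·0.515197+1/2·0.914166≈-0.125899; next y=3/5·0.681161+1/4·(-0.125899)≈0.377222
n=10: y≈0.377222, sp=-1, e=sp−y≈-1.377222; I≈-0.862024, D=e−e_prev≈0.303939; u=1/2·(-1.377222)+1/2·(-0.862024)+1/2·0.303939≈-0.967654; next y=3/5·0.377222+1/4·(-0.967654)≈-0.015580
n=11: y≈-0.015580, sp=-1, e=sp−y≈-0.984420; I≈-1.846444, D=e−e_prev≈0.392802; u=1/2·(-0.984420)+1/2·(-1.846444)+1/2·0.392802≈-1.219031; next y=3/5·(-0.015580)+1/4·(-1.219031)≈-0.314106

0 5 7.500 0.000
1 5 4.688 1.875
2 5 6.555 2.297
3 1 1.037 3.017
4 1 3.810 2.069
5 1 2.614 2.194
6 1 2.416 1.970
7 1 2.095 1.786
8 -1 -1.104 1.595
9 -1 -0.126 0.681
10 -1 -0.968 0.377
11 -1 -1.219 -0.016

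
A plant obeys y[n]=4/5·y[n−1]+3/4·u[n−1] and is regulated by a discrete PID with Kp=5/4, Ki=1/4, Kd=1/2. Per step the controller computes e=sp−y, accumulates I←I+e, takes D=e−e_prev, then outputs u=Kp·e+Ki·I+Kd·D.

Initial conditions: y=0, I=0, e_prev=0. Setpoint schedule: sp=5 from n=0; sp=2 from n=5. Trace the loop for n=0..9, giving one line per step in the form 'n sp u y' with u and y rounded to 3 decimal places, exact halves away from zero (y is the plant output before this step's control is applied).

0 5 10.000 0.000
1 5 -6.250 7.500
2 5 9.250 1.313
3 5 -6.272 7.988
4 5 8.922 1.686
5 2 -12.109 8.040
6 2 12.437 -2.649
7 2 -11.461 7.208
8 2 12.241 -2.829
9 2 -11.063 6.917

(exact arithmetic carried between steps; '≈' marks a value shown rounded to 6 d.p. or computed from one; I and e_prev carry over from the previous line; the table rounds u and y to 3 d.p., halves away from zero)
n=0: y=0, sp=5, e=sp−y=5; I=5, D=e−e_prev=5; u=5/4·5+1/4·5+1/2·5=10; next y=4/5·0+3/4·10=7.5
n=1: y=7.5, sp=5, e=sp−y=-2.5; I=2.5, D=e−e_prev=-7.5; u=5/4·(-2.5)+1/4·2.5+1/2·(-7.5)=-6.25; next y=4/5·7.5+3/4·(-6.25)=1.3125
n=2: y=1.3125, sp=5, e=sp−y=3.6875; I=6.1875, D=e−e_prev=6.1875; u=5/4·3.6875+1/4·6.1875+1/2·6.1875=9.25; next y=4/5·1.3125+3/4·9.25=7.9875
n=3: y=7.9875, sp=5, e=sp−y=-2.9875; I=3.2, D=e−e_prev=-6.675; u=5/4·(-2.9875)+1/4·3.2+1/2·(-6.675)=-6.271875; next y=4/5·7.9875+3/4·(-6.271875)≈1.686094
n=4: y≈1.686094, sp=5, e=sp−y≈3.313906; I≈6.513906, D=e−e_prev≈6.301406; u=5/4·3.313906+1/4·6.513906+1/2·6.301406≈8.921563; next y=4/5·1.686094+3/4·8.921563≈8.040047
n=5: y≈8.040047, sp=2, e=sp−y≈-6.040047; I≈0.473859, D=e−e_prev≈-9.353953; u=5/4·(-6.040047)+1/4·0.473859+1/2·(-9.353953)≈-12.108570; next y=4/5·8.040047+3/4·(-12.108570)≈-2.649390
n=6: y≈-2.649390, sp=2, e=sp−y≈4.649390; I≈5.123250, D=e−e_prev≈10.689437; u=5/4·4.649390+1/4·5.123250+1/2·10.689437≈12.437269; next y=4/5·(-2.649390)+3/4·12.437269≈7.208439
n=7: y≈7.208439, sp=2, e=sp−y≈-5.208439; I≈-0.085190, D=e−e_prev≈-9.857830; u=5/4·(-5.208439)+1/4·(-0.085190)+1/2·(-9.857830)≈-11.460761; next y=4/5·7.208439+3/4·(-11.460761)≈-2.828820
n=8: y≈-2.828820, sp=2, e=sp−y≈4.828820; I≈4.743630, D=e−e_prev≈10.037259; u=5/4·4.828820+1/4·4.743630+1/2·10.037259≈12.240561; next y=4/5·(-2.828820)+3/4·12.240561≈6.917365
n=9: y≈6.917365, sp=2, e=sp−y≈-4.917365; I≈-0.173736, D=e−e_prev≈-9.746185; u=5/4·(-4.917365)+1/4·(-0.173736)+1/2·(-9.746185)≈-11.063233; next y=4/5·6.917365+3/4·(-11.063233)≈-2.763533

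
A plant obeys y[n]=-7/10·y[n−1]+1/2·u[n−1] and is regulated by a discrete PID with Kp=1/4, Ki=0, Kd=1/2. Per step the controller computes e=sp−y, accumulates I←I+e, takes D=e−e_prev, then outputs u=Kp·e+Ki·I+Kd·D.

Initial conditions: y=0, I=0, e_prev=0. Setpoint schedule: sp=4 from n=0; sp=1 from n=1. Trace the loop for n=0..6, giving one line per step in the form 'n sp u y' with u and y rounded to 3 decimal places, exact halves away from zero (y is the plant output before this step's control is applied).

(exact arithmetic carried between steps; '≈' marks a value shown rounded to 6 d.p. or computed from one; I and e_prev carry over from the previous line; the table rounds u and y to 3 d.p., halves away from zero)
n=0: y=0, sp=4, e=sp−y=4; I=4, D=e−e_prev=4; u=1/4·4+0·4+1/2·4=3; next y=-7/10·0+1/2·3=1.5
n=1: y=1.5, sp=1, e=sp−y=-0.5; I=3.5, D=e−e_prev=-4.5; u=1/4·(-0.5)+0·3.5+1/2·(-4.5)=-2.375; next y=-7/10·1.5+1/2·(-2.375)=-2.2375
n=2: y=-2.2375, sp=1, e=sp−y=3.2375; I=6.7375, D=e−e_prev=3.7375; u=1/4·3.2375+0·6.7375+1/2·3.7375=2.678125; next y=-7/10·(-2.2375)+1/2·2.678125≈2.905313
n=3: y≈2.905313, sp=1, e=sp−y≈-1.905313; I≈4.832188, D=e−e_prev≈-5.142813; u=1/4·(-1.905313)+0·4.832188+1/2·(-5.142813)≈-3.047734; next y=-7/10·2.905313+1/2·(-3.047734)≈-3.557586
n=4: y≈-3.557586, sp=1, e=sp−y≈4.557586; I≈9.389773, D=e−e_prev≈6.462898; u=1/4·4.557586+0·9.389773+1/2·6.462898≈4.370846; next y=-7/10·(-3.557586)+1/2·4.370846≈4.675733
n=5: y≈4.675733, sp=1, e=sp−y≈-3.675733; I≈5.714040, D=e−e_prev≈-8.233319; u=1/4·(-3.675733)+0·5.714040+1/2·(-8.233319)≈-5.035593; next y=-7/10·4.675733+1/2·(-5.035593)≈-5.790809
n=6: y≈-5.790809, sp=1, e=sp−y≈6.790809; I≈12.504850, D=e−e_prev≈10.466542; u=1/4·6.790809+0·12.504850+1/2·10.466542≈6.930974; next y=-7/10·(-5.790809)+1/2·6.930974≈7.519053

0 4 3.000 0.000
1 1 -2.375 1.500
2 1 2.678 -2.238
3 1 -3.048 2.905
4 1 4.371 -3.558
5 1 -5.036 4.676
6 1 6.931 -5.791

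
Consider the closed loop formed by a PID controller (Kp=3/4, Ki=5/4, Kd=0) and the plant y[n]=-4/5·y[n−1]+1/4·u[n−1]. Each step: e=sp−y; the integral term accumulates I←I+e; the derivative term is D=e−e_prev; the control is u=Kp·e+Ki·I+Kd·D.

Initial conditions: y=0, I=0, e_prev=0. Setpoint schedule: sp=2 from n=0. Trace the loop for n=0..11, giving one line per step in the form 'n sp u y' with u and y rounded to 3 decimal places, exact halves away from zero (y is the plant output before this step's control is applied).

(exact arithmetic carried between steps; '≈' marks a value shown rounded to 6 d.p. or computed from one; I and e_prev carry over from the previous line; the table rounds u and y to 3 d.p., halves away from zero)
n=0: y=0, sp=2, e=sp−y=2; I=2, D=e−e_prev=2; u=3/4·2+5/4·2+0·2=4; next y=-4/5·0+1/4·4=1
n=1: y=1, sp=2, e=sp−y=1; I=3, D=e−e_prev=-1; u=3/4·1+5/4·3+0·(-1)=4.5; next y=-4/5·1+1/4·4.5=0.325
n=2: y=0.325, sp=2, e=sp−y=1.675; I=4.675, D=e−e_prev=0.675; u=3/4·1.675+5/4·4.675+0·0.675=7.1; next y=-4/5·0.325+1/4·7.1=1.515
n=3: y=1.515, sp=2, e=sp−y=0.485; I=5.16, D=e−e_prev=-1.19; u=3/4·0.485+5/4·5.16+0·(-1.19)=6.81375; next y=-4/5·1.515+1/4·6.81375≈0.491438
n=4: y≈0.491438, sp=2, e=sp−y≈1.508563; I≈6.668563, D=e−e_prev≈1.023563; u=3/4·1.508563+5/4·6.668563+0·1.023563≈9.467125; next y=-4/5·0.491438+1/4·9.467125≈1.973631
n=5: y≈1.973631, sp=2, e=sp−y≈0.026369; I≈6.694931, D=e−e_prev≈-1.482194; u=3/4·0.026369+5/4·6.694931+0·(-1.482194)≈8.388441; next y=-4/5·1.973631+1/4·8.388441≈0.518205
n=6: y≈0.518205, sp=2, e=sp−y≈1.481795; I≈8.176726, D=e−e_prev≈1.455426; u=3/4·1.481795+5/4·8.176726+0·1.455426≈11.332254; next y=-4/5·0.518205+1/4·11.332254≈2.418499
n=7: y≈2.418499, sp=2, e=sp−y≈-0.418499; I≈7.758227, D=e−e_prev≈-1.900294; u=3/4·(-0.418499)+5/4·7.758227+0·(-1.900294)≈9.383909; next y=-4/5·2.418499+1/4·9.383909≈0.411178
n=8: y≈0.411178, sp=2, e=sp−y≈1.588822; I≈9.347049, D=e−e_prev≈2.007322; u=3/4·1.588822+5/4·9.347049+0·2.007322≈12.875428; next y=-4/5·0.411178+1/4·12.875428≈2.889915
n=9: y≈2.889915, sp=2, e=sp−y≈-0.889915; I≈8.457134, D=e−e_prev≈-2.478737; u=3/4·(-0.889915)+5/4·8.457134+0·(-2.478737)≈9.903982; next y=-4/5·2.889915+1/4·9.903982≈0.164064
n=10: y≈0.164064, sp=2, e=sp−y≈1.835936; I≈10.293071, D=e−e_prev≈2.725851; u=3/4·1.835936+5/4·10.293071+0·2.725851≈14.243291; next y=-4/5·0.164064+1/4·14.243291≈3.429572
n=11: y≈3.429572, sp=2, e=sp−y≈-1.429572; I≈8.863499, D=e−e_prev≈-3.265508; u=3/4·(-1.429572)+5/4·8.863499+0·(-3.265508)≈10.007195; next y=-4/5·3.429572+1/4·10.007195≈-0.241859

0 2 4.000 0.000
1 2 4.500 1.000
2 2 7.100 0.325
3 2 6.814 1.515
4 2 9.467 0.491
5 2 8.388 1.974
6 2 11.332 0.518
7 2 9.384 2.418
8 2 12.875 0.411
9 2 9.904 2.890
10 2 14.243 0.164
11 2 10.007 3.430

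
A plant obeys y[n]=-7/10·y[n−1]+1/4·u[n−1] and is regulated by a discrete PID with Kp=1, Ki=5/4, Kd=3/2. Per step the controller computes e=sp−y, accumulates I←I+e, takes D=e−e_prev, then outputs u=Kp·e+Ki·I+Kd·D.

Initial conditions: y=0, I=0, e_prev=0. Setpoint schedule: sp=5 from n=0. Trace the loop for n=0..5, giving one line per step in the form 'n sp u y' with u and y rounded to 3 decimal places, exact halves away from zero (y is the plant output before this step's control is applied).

0 5 18.750 0.000
1 5 -0.078 4.688
2 5 37.300 -3.301
3 5 -20.318 11.635
4 5 87.016 -13.224
5 5 -93.376 31.011

(exact arithmetic carried between steps; '≈' marks a value shown rounded to 6 d.p. or computed from one; I and e_prev carry over from the previous line; the table rounds u and y to 3 d.p., halves away from zero)
n=0: y=0, sp=5, e=sp−y=5; I=5, D=e−e_prev=5; u=1·5+5/4·5+3/2·5=18.75; next y=-7/10·0+1/4·18.75=4.6875
n=1: y=4.6875, sp=5, e=sp−y=0.3125; I=5.3125, D=e−e_prev=-4.6875; u=1·0.3125+5/4·5.3125+3/2·(-4.6875)=-0.078125; next y=-7/10·4.6875+1/4·(-0.078125)≈-3.300781
n=2: y≈-3.300781, sp=5, e=sp−y≈8.300781; I≈13.613281, D=e−e_prev≈7.988281; u=1·8.300781+5/4·13.613281+3/2·7.988281≈37.299805; next y=-7/10·(-3.300781)+1/4·37.299805≈11.635498
n=3: y≈11.635498, sp=5, e=sp−y≈-6.635498; I≈6.977783, D=e−e_prev≈-14.936279; u=1·(-6.635498)+5/4·6.977783+3/2·(-14.936279)≈-20.317688; next y=-7/10·11.635498+1/4·(-20.317688)≈-13.224271
n=4: y≈-13.224271, sp=5, e=sp−y≈18.224271; I≈25.202054, D=e−e_prev≈24.859769; u=1·18.224271+5/4·25.202054+3/2·24.859769≈87.016491; next y=-7/10·(-13.224271)+1/4·87.016491≈31.011112
n=5: y≈31.011112, sp=5, e=sp−y≈-26.011112; I≈-0.809058, D=e−e_prev≈-44.235383; u=1·(-26.011112)+5/4·(-0.809058)+3/2·(-44.235383)≈-93.375509; next y=-7/10·31.011112+1/4·(-93.375509)≈-45.051656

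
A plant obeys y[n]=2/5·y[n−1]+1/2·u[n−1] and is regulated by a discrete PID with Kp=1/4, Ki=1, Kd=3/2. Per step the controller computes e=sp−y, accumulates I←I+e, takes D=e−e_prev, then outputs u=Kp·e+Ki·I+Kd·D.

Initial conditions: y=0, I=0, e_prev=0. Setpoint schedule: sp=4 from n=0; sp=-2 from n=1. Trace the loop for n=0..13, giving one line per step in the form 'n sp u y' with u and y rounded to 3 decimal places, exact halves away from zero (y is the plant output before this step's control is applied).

(exact arithmetic carried between steps; '≈' marks a value shown rounded to 6 d.p. or computed from one; I and e_prev carry over from the previous line; the table rounds u and y to 3 d.p., halves away from zero)
n=0: y=0, sp=4, e=sp−y=4; I=4, D=e−e_prev=4; u=1/4·4+1·4+3/2·4=11; next y=2/5·0+1/2·11=5.5
n=1: y=5.5, sp=-2, e=sp−y=-7.5; I=-3.5, D=e−e_prev=-11.5; u=1/4·(-7.5)+1·(-3.5)+3/2·(-11.5)=-22.625; next y=2/5·5.5+1/2·(-22.625)=-9.1125
n=2: y=-9.1125, sp=-2, e=sp−y=7.1125; I=3.6125, D=e−e_prev=14.6125; u=1/4·7.1125+1·3.6125+3/2·14.6125=27.309375; next y=2/5·(-9.1125)+1/2·27.309375≈10.009688
n=3: y≈10.009688, sp=-2, e=sp−y≈-12.009688; I≈-8.397188, D=e−e_prev≈-19.122188; u=1/4·(-12.009688)+1·(-8.397188)+3/2·(-19.122188)≈-40.082891; next y=2/5·10.009688+1/2·(-40.082891)≈-16.037570
n=4: y≈-16.037570, sp=-2, e=sp−y≈14.037570; I≈5.640383, D=e−e_prev≈26.047258; u=1/4·14.037570+1·5.640383+3/2·26.047258≈48.220662; next y=2/5·(-16.037570)+1/2·48.220662≈17.695303
n=5: y≈17.695303, sp=-2, e=sp−y≈-19.695303; I≈-14.054920, D=e−e_prev≈-33.732873; u=1/4·(-19.695303)+1·(-14.054920)+3/2·(-33.732873)≈-69.578056; next y=2/5·17.695303+1/2·(-69.578056)≈-27.710907
n=6: y≈-27.710907, sp=-2, e=sp−y≈25.710907; I≈11.655987, D=e−e_prev≈45.406210; u=1/4·25.710907+1·11.655987+3/2·45.406210≈86.193028; next y=2/5·(-27.710907)+1/2·86.193028≈32.012151
n=7: y≈32.012151, sp=-2, e=sp−y≈-34.012151; I≈-22.356165, D=e−e_prev≈-59.723058; u=1/4·(-34.012151)+1·(-22.356165)+3/2·(-59.723058)≈-120.443789; next y=2/5·32.012151+1/2·(-120.443789)≈-47.417034
n=8: y≈-47.417034, sp=-2, e=sp−y≈45.417034; I≈23.060870, D=e−e_prev≈79.429185; u=1/4·45.417034+1·23.060870+3/2·79.429185≈153.558906; next y=2/5·(-47.417034)+1/2·153.558906≈57.812639
n=9: y≈57.812639, sp=-2, e=sp−y≈-59.812639; I≈-36.751770, D=e−e_prev≈-105.229673; u=1/4·(-59.812639)+1·(-36.751770)+3/2·(-105.229673)≈-209.549440; next y=2/5·57.812639+1/2·(-209.549440)≈-81.649664
n=10: y≈-81.649664, sp=-2, e=sp−y≈79.649664; I≈42.897894, D=e−e_prev≈139.462303; u=1/4·79.649664+1·42.897894+3/2·139.462303≈272.003766; next y=2/5·(-81.649664)+1/2·272.003766≈103.342017
n=11: y≈103.342017, sp=-2, e=sp−y≈-105.342017; I≈-62.444123, D=e−e_prev≈-184.991681; u=1/4·(-105.342017)+1·(-62.444123)+3/2·(-184.991681)≈-366.267149; next y=2/5·103.342017+1/2·(-366.267149)≈-141.796768
n=12: y≈-141.796768, sp=-2, e=sp−y≈139.796768; I≈77.352645, D=e−e_prev≈245.138785; u=1/4·139.796768+1·77.352645+3/2·245.138785≈480.010014; next y=2/5·(-141.796768)+1/2·480.010014≈183.286300
n=13: y≈183.286300, sp=-2, e=sp−y≈-185.286300; I≈-107.933655, D=e−e_prev≈-325.083068; u=1/4·(-185.286300)+1·(-107.933655)+3/2·(-325.083068)≈-641.879831; next y=2/5·183.286300+1/2·(-641.879831)≈-247.625396

0 4 11.000 0.000
1 -2 -22.625 5.500
2 -2 27.309 -9.113
3 -2 -40.083 10.010
4 -2 48.221 -16.038
5 -2 -69.578 17.695
6 -2 86.193 -27.711
7 -2 -120.444 32.012
8 -2 153.559 -47.417
9 -2 -209.549 57.813
10 -2 272.004 -81.650
11 -2 -366.267 103.342
12 -2 480.010 -141.797
13 -2 -641.880 183.286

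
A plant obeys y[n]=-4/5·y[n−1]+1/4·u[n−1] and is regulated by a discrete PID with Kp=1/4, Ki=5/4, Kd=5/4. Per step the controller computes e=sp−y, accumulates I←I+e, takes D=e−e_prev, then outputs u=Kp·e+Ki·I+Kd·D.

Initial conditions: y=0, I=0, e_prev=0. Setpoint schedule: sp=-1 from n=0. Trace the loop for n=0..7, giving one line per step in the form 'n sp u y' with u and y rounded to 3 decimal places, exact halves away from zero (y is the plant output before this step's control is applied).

(exact arithmetic carried between steps; '≈' marks a value shown rounded to 6 d.p. or computed from one; I and e_prev carry over from the previous line; the table rounds u and y to 3 d.p., halves away from zero)
n=0: y=0, sp=-1, e=sp−y=-1; I=-1, D=e−e_prev=-1; u=1/4·(-1)+5/4·(-1)+5/4·(-1)=-2.75; next y=-4/5·0+1/4·(-2.75)=-0.6875
n=1: y=-0.6875, sp=-1, e=sp−y=-0.3125; I=-1.3125, D=e−e_prev=0.6875; u=1/4·(-0.3125)+5/4·(-1.3125)+5/4·0.6875=-0.859375; next y=-4/5·(-0.6875)+1/4·(-0.859375)≈0.335156
n=2: y≈0.335156, sp=-1, e=sp−y≈-1.335156; I≈-2.647656, D=e−e_prev≈-1.022656; u=1/4·(-1.335156)+5/4·(-2.647656)+5/4·(-1.022656)≈-4.921680; next y=-4/5·0.335156+1/4·(-4.921680)≈-1.498545
n=3: y≈-1.498545, sp=-1, e=sp−y≈0.498545; I≈-2.149111, D=e−e_prev≈1.833701; u=1/4·0.498545+5/4·(-2.149111)+5/4·1.833701≈-0.269626; next y=-4/5·(-1.498545)+1/4·(-0.269626)≈1.131429
n=4: y≈1.131429, sp=-1, e=sp−y≈-2.131429; I≈-4.280541, D=e−e_prev≈-2.629974; u=1/4·(-2.131429)+5/4·(-4.280541)+5/4·(-2.629974)≈-9.171001; next y=-4/5·1.131429+1/4·(-9.171001)≈-3.197894
n=5: y≈-3.197894, sp=-1, e=sp−y≈2.197894; I≈-2.082647, D=e−e_prev≈4.329323; u=1/4·2.197894+5/4·(-2.082647)+5/4·4.329323≈3.357818; next y=-4/5·(-3.197894)+1/4·3.357818≈3.397770
n=6: y≈3.397770, sp=-1, e=sp−y≈-4.397770; I≈-6.480417, D=e−e_prev≈-6.595663; u=1/4·(-4.397770)+5/4·(-6.480417)+5/4·(-6.595663)≈-17.444542; next y=-4/5·3.397770+1/4·(-17.444542)≈-7.079351
n=7: y≈-7.079351, sp=-1, e=sp−y≈6.079351; I≈-0.401065, D=e−e_prev≈10.477121; u=1/4·6.079351+5/4·(-0.401065)+5/4·10.477121≈14.114907; next y=-4/5·(-7.079351)+1/4·14.114907≈9.192208

0 -1 -2.750 0.000
1 -1 -0.859 -0.688
2 -1 -4.922 0.335
3 -1 -0.270 -1.499
4 -1 -9.171 1.131
5 -1 3.358 -3.198
6 -1 -17.445 3.398
7 -1 14.115 -7.079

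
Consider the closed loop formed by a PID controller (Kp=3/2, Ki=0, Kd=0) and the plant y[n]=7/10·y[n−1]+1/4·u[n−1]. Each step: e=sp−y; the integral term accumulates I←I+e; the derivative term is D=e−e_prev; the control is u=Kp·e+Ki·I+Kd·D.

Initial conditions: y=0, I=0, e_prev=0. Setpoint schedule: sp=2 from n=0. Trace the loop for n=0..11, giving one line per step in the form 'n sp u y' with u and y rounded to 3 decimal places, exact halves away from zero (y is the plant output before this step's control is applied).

0 2 3.000 0.000
1 2 1.875 0.750
2 2 1.509 0.994
3 2 1.391 1.073
4 2 1.352 1.099
5 2 1.339 1.107
6 2 1.335 1.110
7 2 1.334 1.111
8 2 1.334 1.111
9 2 1.333 1.111
10 2 1.333 1.111
11 2 1.333 1.111

(exact arithmetic carried between steps; '≈' marks a value shown rounded to 6 d.p. or computed from one; I and e_prev carry over from the previous line; the table rounds u and y to 3 d.p., halves away from zero)
n=0: y=0, sp=2, e=sp−y=2; I=2, D=e−e_prev=2; u=3/2·2+0·2+0·2=3; next y=7/10·0+1/4·3=0.75
n=1: y=0.75, sp=2, e=sp−y=1.25; I=3.25, D=e−e_prev=-0.75; u=3/2·1.25+0·3.25+0·(-0.75)=1.875; next y=7/10·0.75+1/4·1.875=0.99375
n=2: y=0.99375, sp=2, e=sp−y=1.00625; I=4.25625, D=e−e_prev=-0.24375; u=3/2·1.00625+0·4.25625+0·(-0.24375)=1.509375; next y=7/10·0.99375+1/4·1.509375≈1.072969
n=3: y≈1.072969, sp=2, e=sp−y≈0.927031; I≈5.183281, D=e−e_prev≈-0.079219; u=3/2·0.927031+0·5.183281+0·(-0.079219)≈1.390547; next y=7/10·1.072969+1/4·1.390547≈1.098715
n=4: y≈1.098715, sp=2, e=sp−y≈0.901285; I≈6.084566, D=e−e_prev≈-0.025746; u=3/2·0.901285+0·6.084566+0·(-0.025746)≈1.351928; next y=7/10·1.098715+1/4·1.351928≈1.107082
n=5: y≈1.107082, sp=2, e=sp−y≈0.892918; I≈6.977484, D=e−e_prev≈-0.008367; u=3/2·0.892918+0·6.977484+0·(-0.008367)≈1.339377; next y=7/10·1.107082+1/4·1.339377≈1.109802
n=6: y≈1.109802, sp=2, e=sp−y≈0.890198; I≈7.867682, D=e−e_prev≈-0.002719; u=3/2·0.890198+0·7.867682+0·(-0.002719)≈1.335297; next y=7/10·1.109802+1/4·1.335297≈1.110686
n=7: y≈1.110686, sp=2, e=sp−y≈0.889314; I≈8.756997, D=e−e_prev≈-0.000884; u=3/2·0.889314+0·8.756997+0·(-0.000884)≈1.333972; next y=7/10·1.110686+1/4·1.333972≈1.110973
n=8: y≈1.110973, sp=2, e=sp−y≈0.889027; I≈9.646024, D=e−e_prev≈-0.000287; u=3/2·0.889027+0·9.646024+0·(-0.000287)≈1.333541; next y=7/10·1.110973+1/4·1.333541≈1.111066
n=9: y≈1.111066, sp=2, e=sp−y≈0.888934; I≈10.534958, D=e−e_prev≈-0.000093; u=3/2·0.888934+0·10.534958+0·(-0.000093)≈1.333401; next y=7/10·1.111066+1/4·1.333401≈1.111097
n=10: y≈1.111097, sp=2, e=sp−y≈0.888903; I≈11.423861, D=e−e_prev≈-0.000030; u=3/2·0.888903+0·11.423861+0·(-0.000030)≈1.333355; next y=7/10·1.111097+1/4·1.333355≈1.111106
n=11: y≈1.111106, sp=2, e=sp−y≈0.888894; I≈12.312755, D=e−e_prev≈-0.000010; u=3/2·0.888894+0·12.312755+0·(-0.000010)≈1.333340; next y=7/10·1.111106+1/4·1.333340≈1.111110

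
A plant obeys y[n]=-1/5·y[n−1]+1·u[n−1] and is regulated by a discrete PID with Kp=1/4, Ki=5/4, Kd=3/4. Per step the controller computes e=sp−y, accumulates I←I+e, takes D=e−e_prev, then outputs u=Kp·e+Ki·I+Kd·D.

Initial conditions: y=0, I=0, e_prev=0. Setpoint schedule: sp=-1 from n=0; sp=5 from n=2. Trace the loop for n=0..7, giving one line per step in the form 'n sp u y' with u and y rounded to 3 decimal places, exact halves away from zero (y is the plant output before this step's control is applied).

(exact arithmetic carried between steps; '≈' marks a value shown rounded to 6 d.p. or computed from one; I and e_prev carry over from the previous line; the table rounds u and y to 3 d.p., halves away from zero)
n=0: y=0, sp=-1, e=sp−y=-1; I=-1, D=e−e_prev=-1; u=1/4·(-1)+5/4·(-1)+3/4·(-1)=-2.25; next y=-1/5·0+1·(-2.25)=-2.25
n=1: y=-2.25, sp=-1, e=sp−y=1.25; I=0.25, D=e−e_prev=2.25; u=1/4·1.25+5/4·0.25+3/4·2.25=2.3125; next y=-1/5·(-2.25)+1·2.3125=2.7625
n=2: y=2.7625, sp=5, e=sp−y=2.2375; I=2.4875, D=e−e_prev=0.9875; u=1/4·2.2375+5/4·2.4875+3/4·0.9875=4.409375; next y=-1/5·2.7625+1·4.409375=3.856875
n=3: y=3.856875, sp=5, e=sp−y=1.143125; I=3.630625, D=e−e_prev=-1.094375; u=1/4·1.143125+5/4·3.630625+3/4·(-1.094375)≈4.003281; next y=-1/5·3.856875+1·4.003281≈3.231906
n=4: y≈3.231906, sp=5, e=sp−y≈1.768094; I≈5.398719, D=e−e_prev≈0.624969; u=1/4·1.768094+5/4·5.398719+3/4·0.624969≈7.659148; next y=-1/5·3.231906+1·7.659148≈7.012767
n=5: y≈7.012767, sp=5, e=sp−y≈-2.012767; I≈3.385952, D=e−e_prev≈-3.780861; u=1/4·(-2.012767)+5/4·3.385952+3/4·(-3.780861)≈0.893602; next y=-1/5·7.012767+1·0.893602≈-0.508951
n=6: y≈-0.508951, sp=5, e=sp−y≈5.508951; I≈8.894903, D=e−e_prev≈7.521719; u=1/4·5.508951+5/4·8.894903+3/4·7.521719≈18.137156; next y=-1/5·(-0.508951)+1·18.137156≈18.238946
n=7: y≈18.238946, sp=5, e=sp−y≈-13.238946; I≈-4.344043, D=e−e_prev≈-18.747897; u=1/4·(-13.238946)+5/4·(-4.344043)+3/4·(-18.747897)≈-22.800713; next y=-1/5·18.238946+1·(-22.800713)≈-26.448502

0 -1 -2.250 0.000
1 -1 2.313 -2.250
2 5 4.409 2.763
3 5 4.003 3.857
4 5 7.659 3.232
5 5 0.894 7.013
6 5 18.137 -0.509
7 5 -22.801 18.239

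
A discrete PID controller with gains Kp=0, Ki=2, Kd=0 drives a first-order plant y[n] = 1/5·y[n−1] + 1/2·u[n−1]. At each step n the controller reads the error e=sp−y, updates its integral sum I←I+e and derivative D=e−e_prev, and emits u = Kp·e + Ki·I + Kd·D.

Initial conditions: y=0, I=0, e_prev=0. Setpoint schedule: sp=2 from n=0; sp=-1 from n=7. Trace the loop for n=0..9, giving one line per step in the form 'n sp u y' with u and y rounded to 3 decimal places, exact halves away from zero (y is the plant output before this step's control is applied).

(exact arithmetic carried between steps; '≈' marks a value shown rounded to 6 d.p. or computed from one; I and e_prev carry over from the previous line; the table rounds u and y to 3 d.p., halves away from zero)
n=0: y=0, sp=2, e=sp−y=2; I=2, D=e−e_prev=2; u=0·2+2·2+0·2=4; next y=1/5·0+1/2·4=2
n=1: y=2, sp=2, e=sp−y=0; I=2, D=e−e_prev=-2; u=0·0+2·2+0·(-2)=4; next y=1/5·2+1/2·4=2.4
n=2: y=2.4, sp=2, e=sp−y=-0.4; I=1.6, D=e−e_prev=-0.4; u=0·(-0.4)+2·1.6+0·(-0.4)=3.2; next y=1/5·2.4+1/2·3.2=2.08
n=3: y=2.08, sp=2, e=sp−y=-0.08; I=1.52, D=e−e_prev=0.32; u=0·(-0.08)+2·1.52+0·0.32=3.04; next y=1/5·2.08+1/2·3.04=1.936
n=4: y=1.936, sp=2, e=sp−y=0.064; I=1.584, D=e−e_prev=0.144; u=0·0.064+2·1.584+0·0.144=3.168; next y=1/5·1.936+1/2·3.168=1.9712
n=5: y=1.9712, sp=2, e=sp−y=0.0288; I=1.6128, D=e−e_prev=-0.0352; u=0·0.0288+2·1.6128+0·(-0.0352)=3.2256; next y=1/5·1.9712+1/2·3.2256=2.00704
n=6: y=2.00704, sp=2, e=sp−y=-0.00704; I=1.60576, D=e−e_prev=-0.03584; u=0·(-0.00704)+2·1.60576+0·(-0.03584)=3.21152; next y=1/5·2.00704+1/2·3.21152=2.007168
n=7: y=2.007168, sp=-1, e=sp−y=-3.007168; I=-1.401408, D=e−e_prev=-3.000128; u=0·(-3.007168)+2·(-1.401408)+0·(-3.000128)=-2.802816; next y=1/5·2.007168+1/2·(-2.802816)≈-0.999974
n=8: y≈-0.999974, sp=-1, e=sp−y≈-0.000026; I≈-1.401434, D=e−e_prev≈3.007142; u=0·(-0.000026)+2·(-1.401434)+0·3.007142≈-2.802867; next y=1/5·(-0.999974)+1/2·(-2.802867)≈-1.601428
n=9: y≈-1.601428, sp=-1, e=sp−y≈0.601428; I≈-0.800005, D=e−e_prev≈0.601454; u=0·0.601428+2·(-0.800005)+0·0.601454≈-1.600010; next y=1/5·(-1.601428)+1/2·(-1.600010)≈-1.120291

0 2 4.000 0.000
1 2 4.000 2.000
2 2 3.200 2.400
3 2 3.040 2.080
4 2 3.168 1.936
5 2 3.226 1.971
6 2 3.212 2.007
7 -1 -2.803 2.007
8 -1 -2.803 -1.000
9 -1 -1.600 -1.601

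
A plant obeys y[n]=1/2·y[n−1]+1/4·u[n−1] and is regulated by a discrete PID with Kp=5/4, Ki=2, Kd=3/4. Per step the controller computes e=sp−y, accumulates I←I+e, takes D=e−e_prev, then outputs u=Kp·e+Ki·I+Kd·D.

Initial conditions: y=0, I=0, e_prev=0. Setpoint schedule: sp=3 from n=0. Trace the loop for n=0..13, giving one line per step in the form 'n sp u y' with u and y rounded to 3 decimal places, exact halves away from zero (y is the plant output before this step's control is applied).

(exact arithmetic carried between steps; '≈' marks a value shown rounded to 6 d.p. or computed from one; I and e_prev carry over from the previous line; the table rounds u and y to 3 d.p., halves away from zero)
n=0: y=0, sp=3, e=sp−y=3; I=3, D=e−e_prev=3; u=5/4·3+2·3+3/4·3=12; next y=1/2·0+1/4·12=3
n=1: y=3, sp=3, e=sp−y=0; I=3, D=e−e_prev=-3; u=5/4·0+2·3+3/4·(-3)=3.75; next y=1/2·3+1/4·3.75=2.4375
n=2: y=2.4375, sp=3, e=sp−y=0.5625; I=3.5625, D=e−e_prev=0.5625; u=5/4·0.5625+2·3.5625+3/4·0.5625=8.25; next y=1/2·2.4375+1/4·8.25=3.28125
n=3: y=3.28125, sp=3, e=sp−y=-0.28125; I=3.28125, D=e−e_prev=-0.84375; u=5/4·(-0.28125)+2·3.28125+3/4·(-0.84375)=5.578125; next y=1/2·3.28125+1/4·5.578125≈3.035156
n=4: y≈3.035156, sp=3, e=sp−y≈-0.035156; I≈3.246094, D=e−e_prev≈0.246094; u=5/4·(-0.035156)+2·3.246094+3/4·0.246094≈6.632813; next y=1/2·3.035156+1/4·6.632813≈3.175781
n=5: y≈3.175781, sp=3, e=sp−y≈-0.175781; I≈3.070313, D=e−e_prev≈-0.140625; u=5/4·(-0.175781)+2·3.070313+3/4·(-0.140625)≈5.815430; next y=1/2·3.175781+1/4·5.815430≈3.041748
n=6: y≈3.041748, sp=3, e=sp−y≈-0.041748; I≈3.028564, D=e−e_prev≈0.134033; u=5/4·(-0.041748)+2·3.028564+3/4·0.134033≈6.105469; next y=1/2·3.041748+1/4·6.105469≈3.047241
n=7: y≈3.047241, sp=3, e=sp−y≈-0.047241; I≈2.981323, D=e−e_prev≈-0.005493; u=5/4·(-0.047241)+2·2.981323+3/4·(-0.005493)≈5.899475; next y=1/2·3.047241+1/4·5.899475≈2.998489
n=8: y≈2.998489, sp=3, e=sp−y≈0.001511; I≈2.982834, D=e−e_prev≈0.048752; u=5/4·0.001511+2·2.982834+3/4·0.048752≈6.004120; next y=1/2·2.998489+1/4·6.004120≈3.000275
n=9: y≈3.000275, sp=3, e=sp−y≈-0.000275; I≈2.982559, D=e−e_prev≈-0.001785; u=5/4·(-0.000275)+2·2.982559+3/4·(-0.001785)≈5.963436; next y=1/2·3.000275+1/4·5.963436≈2.990996
n=10: y≈2.990996, sp=3, e=sp−y≈0.009004; I≈2.991563, D=e−e_prev≈0.009278; u=5/4·0.009004+2·2.991563+3/4·0.009278≈6.001339; next y=1/2·2.990996+1/4·6.001339≈2.995833
n=11: y≈2.995833, sp=3, e=sp−y≈0.004167; I≈2.995730, D=e−e_prev≈-0.004837; u=5/4·0.004167+2·2.995730+3/4·(-0.004837)≈5.993041; next y=1/2·2.995833+1/4·5.993041≈2.996177
n=12: y≈2.996177, sp=3, e=sp−y≈0.003823; I≈2.999553, D=e−e_prev≈-0.000344; u=5/4·0.003823+2·2.999553+3/4·(-0.000344)≈6.003627; next y=1/2·2.996177+1/4·6.003627≈2.998995
n=13: y≈2.998995, sp=3, e=sp−y≈0.001005; I≈3.000558, D=e−e_prev≈-0.002818; u=5/4·0.001005+2·3.000558+3/4·(-0.002818)≈6.000258; next y=1/2·2.998995+1/4·6.000258≈2.999562

0 3 12.000 0.000
1 3 3.750 3.000
2 3 8.250 2.438
3 3 5.578 3.281
4 3 6.633 3.035
5 3 5.815 3.176
6 3 6.105 3.042
7 3 5.899 3.047
8 3 6.004 2.998
9 3 5.963 3.000
10 3 6.001 2.991
11 3 5.993 2.996
12 3 6.004 2.996
13 3 6.000 2.999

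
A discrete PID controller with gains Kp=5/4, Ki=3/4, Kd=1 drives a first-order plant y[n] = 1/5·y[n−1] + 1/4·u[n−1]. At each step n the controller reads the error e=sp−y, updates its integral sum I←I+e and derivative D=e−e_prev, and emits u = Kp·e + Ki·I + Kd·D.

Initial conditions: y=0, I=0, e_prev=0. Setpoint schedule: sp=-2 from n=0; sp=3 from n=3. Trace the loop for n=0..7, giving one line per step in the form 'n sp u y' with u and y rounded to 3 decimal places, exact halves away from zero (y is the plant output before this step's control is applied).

(exact arithmetic carried between steps; '≈' marks a value shown rounded to 6 d.p. or computed from one; I and e_prev carry over from the previous line; the table rounds u and y to 3 d.p., halves away from zero)
n=0: y=0, sp=-2, e=sp−y=-2; I=-2, D=e−e_prev=-2; u=5/4·(-2)+3/4·(-2)+1·(-2)=-6; next y=1/5·0+1/4·(-6)=-1.5
n=1: y=-1.5, sp=-2, e=sp−y=-0.5; I=-2.5, D=e−e_prev=1.5; u=5/4·(-0.5)+3/4·(-2.5)+1·1.5=-1; next y=1/5·(-1.5)+1/4·(-1)=-0.55
n=2: y=-0.55, sp=-2, e=sp−y=-1.45; I=-3.95, D=e−e_prev=-0.95; u=5/4·(-1.45)+3/4·(-3.95)+1·(-0.95)=-5.725; next y=1/5·(-0.55)+1/4·(-5.725)=-1.54125
n=3: y=-1.54125, sp=3, e=sp−y=4.54125; I=0.59125, D=e−e_prev=5.99125; u=5/4·4.54125+3/4·0.59125+1·5.99125=12.11125; next y=1/5·(-1.54125)+1/4·12.11125≈2.719563
n=4: y≈2.719563, sp=3, e=sp−y≈0.280438; I≈0.871688, D=e−e_prev≈-4.260813; u=5/4·0.280438+3/4·0.871688+1·(-4.260813)≈-3.2565; next y=1/5·2.719563+1/4·(-3.2565)≈-0.270213
n=5: y≈-0.270213, sp=3, e=sp−y≈3.270213; I≈4.1419, D=e−e_prev≈2.989775; u=5/4·3.270213+3/4·4.1419+1·2.989775≈10.183966; next y=1/5·(-0.270213)+1/4·10.183966≈2.491949
n=6: y≈2.491949, sp=3, e=sp−y≈0.508051; I≈4.649951, D=e−e_prev≈-2.762161; u=5/4·0.508051+3/4·4.649951+1·(-2.762161)≈1.360366; next y=1/5·2.491949+1/4·1.360366≈0.838481
n=7: y≈0.838481, sp=3, e=sp−y≈2.161519; I≈6.811470, D=e−e_prev≈1.653468; u=5/4·2.161519+3/4·6.811470+1·1.653468≈9.463969; next y=1/5·0.838481+1/4·9.463969≈2.533688

0 -2 -6.000 0.000
1 -2 -1.000 -1.500
2 -2 -5.725 -0.550
3 3 12.111 -1.541
4 3 -3.257 2.720
5 3 10.184 -0.270
6 3 1.360 2.492
7 3 9.464 0.838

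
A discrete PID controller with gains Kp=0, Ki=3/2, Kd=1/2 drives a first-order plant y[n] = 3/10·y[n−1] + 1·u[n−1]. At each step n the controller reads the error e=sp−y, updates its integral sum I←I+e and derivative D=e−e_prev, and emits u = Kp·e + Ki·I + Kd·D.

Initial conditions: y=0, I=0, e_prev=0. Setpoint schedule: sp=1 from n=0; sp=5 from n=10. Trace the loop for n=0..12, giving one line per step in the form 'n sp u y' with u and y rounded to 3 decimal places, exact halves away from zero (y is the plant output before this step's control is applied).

0 1 2.000 0.000
1 1 -1.000 2.000
2 1 3.300 -0.400
3 1 -2.960 3.180
4 1 5.932 -2.006
5 1 -6.824 5.330
6 1 11.459 -5.225
7 1 -14.715 9.892
8 1 22.784 -11.747
9 1 -30.929 19.260
10 5 54.007 -25.151
11 5 -68.197 46.461
12 5 106.857 -54.259

(exact arithmetic carried between steps; '≈' marks a value shown rounded to 6 d.p. or computed from one; I and e_prev carry over from the previous line; the table rounds u and y to 3 d.p., halves away from zero)
n=0: y=0, sp=1, e=sp−y=1; I=1, D=e−e_prev=1; u=0·1+3/2·1+1/2·1=2; next y=3/10·0+1·2=2
n=1: y=2, sp=1, e=sp−y=-1; I=0, D=e−e_prev=-2; u=0·(-1)+3/2·0+1/2·(-2)=-1; next y=3/10·2+1·(-1)=-0.4
n=2: y=-0.4, sp=1, e=sp−y=1.4; I=1.4, D=e−e_prev=2.4; u=0·1.4+3/2·1.4+1/2·2.4=3.3; next y=3/10·(-0.4)+1·3.3=3.18
n=3: y=3.18, sp=1, e=sp−y=-2.18; I=-0.78, D=e−e_prev=-3.58; u=0·(-2.18)+3/2·(-0.78)+1/2·(-3.58)=-2.96; next y=3/10·3.18+1·(-2.96)=-2.006
n=4: y=-2.006, sp=1, e=sp−y=3.006; I=2.226, D=e−e_prev=5.186; u=0·3.006+3/2·2.226+1/2·5.186=5.932; next y=3/10·(-2.006)+1·5.932=5.3302
n=5: y=5.3302, sp=1, e=sp−y=-4.3302; I=-2.1042, D=e−e_prev=-7.3362; u=0·(-4.3302)+3/2·(-2.1042)+1/2·(-7.3362)=-6.8244; next y=3/10·5.3302+1·(-6.8244)=-5.22534
n=6: y=-5.22534, sp=1, e=sp−y=6.22534; I=4.12114, D=e−e_prev=10.55554; u=0·6.22534+3/2·4.12114+1/2·10.55554=11.45948; next y=3/10·(-5.22534)+1·11.45948=9.891878
n=7: y=9.891878, sp=1, e=sp−y=-8.891878; I=-4.770738, D=e−e_prev=-15.117218; u=0·(-8.891878)+3/2·(-4.770738)+1/2·(-15.117218)=-14.714716; next y=3/10·9.891878+1·(-14.714716)≈-11.747153
n=8: y≈-11.747153, sp=1, e=sp−y≈12.747153; I≈7.976415, D=e−e_prev≈21.639031; u=0·12.747153+3/2·7.976415+1/2·21.639031≈22.784137; next y=3/10·(-11.747153)+1·22.784137≈19.259991
n=9: y≈19.259991, sp=1, e=sp−y≈-18.259991; I≈-10.283577, D=e−e_prev≈-31.007144; u=0·(-18.259991)+3/2·(-10.283577)+1/2·(-31.007144)≈-30.928937; next y=3/10·19.259991+1·(-30.928937)≈-25.150940
n=10: y≈-25.150940, sp=5, e=sp−y≈30.150940; I≈19.867363, D=e−e_prev≈48.410931; u=0·30.150940+3/2·19.867363+1/2·48.410931≈54.006510; next y=3/10·(-25.150940)+1·54.006510≈46.461228
n=11: y≈46.461228, sp=5, e=sp−y≈-41.461228; I≈-21.593865, D=e−e_prev≈-71.612168; u=0·(-41.461228)+3/2·(-21.593865)+1/2·(-71.612168)≈-68.196882; next y=3/10·46.461228+1·(-68.196882)≈-54.258513
n=12: y≈-54.258513, sp=5, e=sp−y≈59.258513; I≈37.664648, D=e−e_prev≈100.719741; u=0·59.258513+3/2·37.664648+1/2·100.719741≈106.856843; next y=3/10·(-54.258513)+1·106.856843≈90.579289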